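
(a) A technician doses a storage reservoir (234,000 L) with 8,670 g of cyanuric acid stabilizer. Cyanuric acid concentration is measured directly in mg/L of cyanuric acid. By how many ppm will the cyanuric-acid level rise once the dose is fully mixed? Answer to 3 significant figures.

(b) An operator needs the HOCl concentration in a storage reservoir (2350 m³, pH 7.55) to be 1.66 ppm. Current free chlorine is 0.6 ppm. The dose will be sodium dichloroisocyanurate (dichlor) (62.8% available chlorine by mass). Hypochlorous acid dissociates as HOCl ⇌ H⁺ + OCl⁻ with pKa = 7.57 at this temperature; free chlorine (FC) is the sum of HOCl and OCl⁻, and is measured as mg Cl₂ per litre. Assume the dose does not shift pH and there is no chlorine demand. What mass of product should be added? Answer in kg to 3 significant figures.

(a) Rise: 8,670 g / 234,000 L × 1000 = 37.05 mg/L.

(b) Volume: 2350 m³ = 2,350,000 L.
(b) [OCl⁻]/[HOCl] = 10^(pH − pKa) = 10^(7.55 − 7.57) = 0.955; fraction as HOCl = 1/(1 + 0.955) = 0.5115.
(b) Free chlorine required for 1.66 ppm HOCl: 1.66 / 0.5115 = 3.245 ppm.
(b) FC to add: 3.245 − 0.6 = 2.645 mg/L as Cl₂.
(b) Cl₂ equivalent: 2.645 mg/L × 2,350,000 L = 6216 g.
(b) Product at 62.8% available Cl: 6216 / 0.628 = 9899 g.

(a) 37.1 ppm; (b) 9.90 kg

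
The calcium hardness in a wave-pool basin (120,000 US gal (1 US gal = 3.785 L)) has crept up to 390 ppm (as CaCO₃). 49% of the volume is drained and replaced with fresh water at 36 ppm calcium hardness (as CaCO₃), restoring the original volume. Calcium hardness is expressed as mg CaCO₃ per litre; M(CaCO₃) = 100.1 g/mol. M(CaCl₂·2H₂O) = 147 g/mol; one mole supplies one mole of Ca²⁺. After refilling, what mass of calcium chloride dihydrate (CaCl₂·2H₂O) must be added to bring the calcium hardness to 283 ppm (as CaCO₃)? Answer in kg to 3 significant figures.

44.3 kg

Volume: 120,000 US gal × 3.785 L/gal = 454,200 L.
After draining 49% and refilling: 390 × 0.51 + 36 × 0.49 = 216.54 ppm.
Deficit to target: 283 − 216.54 = 66.46 mg/L.
As CaCO₃: 66.46 mg/L × 454,200 L = 30,190 g; ÷ 100.1 = 301.6 mol Ca²⁺.
Mass: 301.6 × 147 = 44,330 g.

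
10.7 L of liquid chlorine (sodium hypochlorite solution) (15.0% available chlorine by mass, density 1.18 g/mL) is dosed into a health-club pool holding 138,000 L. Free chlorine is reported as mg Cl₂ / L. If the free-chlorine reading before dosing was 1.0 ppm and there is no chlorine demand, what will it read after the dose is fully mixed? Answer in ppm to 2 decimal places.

Mass of solution: 10.7 L × 1000 mL/L × 1.18 g/mL = 12,630 g.
Available chlorine delivered: 12,630 g × 0.15 = 1894 g as Cl₂.
Concentration rise: 1894 g / 138,000 L = 13.72 mg/L = 13.72 ppm.
Final FC: 1.0 + 13.72 = 14.72 ppm.

14.72 ppm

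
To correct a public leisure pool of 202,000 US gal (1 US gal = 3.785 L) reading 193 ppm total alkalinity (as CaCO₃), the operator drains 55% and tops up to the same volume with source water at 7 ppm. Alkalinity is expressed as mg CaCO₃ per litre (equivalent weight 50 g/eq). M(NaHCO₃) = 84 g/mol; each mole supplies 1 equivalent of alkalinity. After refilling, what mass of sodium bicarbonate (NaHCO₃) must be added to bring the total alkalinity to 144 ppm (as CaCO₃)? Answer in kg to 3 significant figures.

Volume: 202,000 US gal × 3.785 L/gal = 764,570 L.
After draining 55% and refilling: 193 × 0.45 + 7 × 0.55 = 90.7 ppm.
Deficit to target: 144 − 90.7 = 53.3 mg/L.
As CaCO₃: 53.3 mg/L × 764,570 L = 40,750 g; ÷ 50 g/eq ÷ 1 = 815 mol NaHCO₃.
Mass: 815 × 84 = 68,460 g.

68.5 kg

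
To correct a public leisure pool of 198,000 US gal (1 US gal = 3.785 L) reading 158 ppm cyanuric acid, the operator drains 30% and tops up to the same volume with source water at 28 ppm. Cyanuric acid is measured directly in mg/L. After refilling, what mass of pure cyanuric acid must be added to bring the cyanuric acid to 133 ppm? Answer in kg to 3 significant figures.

10.5 kg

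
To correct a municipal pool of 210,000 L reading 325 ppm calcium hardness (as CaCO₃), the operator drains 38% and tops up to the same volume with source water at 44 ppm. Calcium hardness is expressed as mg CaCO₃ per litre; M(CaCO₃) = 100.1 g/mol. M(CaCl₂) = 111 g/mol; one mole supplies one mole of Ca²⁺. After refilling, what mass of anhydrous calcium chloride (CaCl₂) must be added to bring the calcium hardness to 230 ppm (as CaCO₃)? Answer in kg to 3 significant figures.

2.74 kg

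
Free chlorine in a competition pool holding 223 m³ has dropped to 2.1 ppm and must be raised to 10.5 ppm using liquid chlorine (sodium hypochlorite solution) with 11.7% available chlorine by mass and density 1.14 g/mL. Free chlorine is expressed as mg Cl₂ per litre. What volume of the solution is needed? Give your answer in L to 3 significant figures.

14.0 L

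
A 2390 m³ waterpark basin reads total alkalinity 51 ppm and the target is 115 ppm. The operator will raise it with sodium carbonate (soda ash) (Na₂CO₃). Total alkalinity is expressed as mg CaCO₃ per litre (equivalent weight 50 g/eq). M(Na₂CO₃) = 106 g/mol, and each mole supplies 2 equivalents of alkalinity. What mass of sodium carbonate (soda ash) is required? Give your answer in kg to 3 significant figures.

162 kg

Volume: 2390 m³ = 2,390,000 L.
Alkalinity to add: (115 − 51) = 64 mg/L as CaCO₃ × 2,390,000 L = 153,000 g as CaCO₃.
Equivalents: 153,000 g ÷ 50 g/eq = 3059 eq.
Each mole of Na₂CO₃ supplies 2 eq, so 3059 / 2 = 1530 mol.
Mass: 1530 mol × 106 g/mol = 162,100 g.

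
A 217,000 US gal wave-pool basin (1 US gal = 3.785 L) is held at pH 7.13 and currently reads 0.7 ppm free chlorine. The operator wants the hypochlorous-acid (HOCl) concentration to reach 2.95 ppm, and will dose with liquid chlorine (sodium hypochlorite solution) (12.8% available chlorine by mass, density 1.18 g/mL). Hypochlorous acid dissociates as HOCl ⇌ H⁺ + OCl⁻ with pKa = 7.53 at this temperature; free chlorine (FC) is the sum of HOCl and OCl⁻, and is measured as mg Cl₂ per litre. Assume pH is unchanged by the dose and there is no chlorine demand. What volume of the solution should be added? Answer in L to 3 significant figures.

18.6 L

Volume: 217,000 US gal × 3.785 L/gal = 821,345 L.
[OCl⁻]/[HOCl] = 10^(pH − pKa) = 10^(7.13 − 7.53) = 0.3981; fraction as HOCl = 1/(1 + 0.3981) = 0.7153.
Free chlorine required for 2.95 ppm HOCl: 2.95 / 0.7153 = 4.124 ppm.
FC to add: 4.124 − 0.7 = 3.424 mg/L as Cl₂.
Cl₂ equivalent: 3.424 mg/L × 821,345 L = 2813 g.
Product at 12.8% available Cl: 2813 / 0.128 = 21,970 g.
Volume: 21,970 g ÷ 1.18 g/mL = 18,620 mL.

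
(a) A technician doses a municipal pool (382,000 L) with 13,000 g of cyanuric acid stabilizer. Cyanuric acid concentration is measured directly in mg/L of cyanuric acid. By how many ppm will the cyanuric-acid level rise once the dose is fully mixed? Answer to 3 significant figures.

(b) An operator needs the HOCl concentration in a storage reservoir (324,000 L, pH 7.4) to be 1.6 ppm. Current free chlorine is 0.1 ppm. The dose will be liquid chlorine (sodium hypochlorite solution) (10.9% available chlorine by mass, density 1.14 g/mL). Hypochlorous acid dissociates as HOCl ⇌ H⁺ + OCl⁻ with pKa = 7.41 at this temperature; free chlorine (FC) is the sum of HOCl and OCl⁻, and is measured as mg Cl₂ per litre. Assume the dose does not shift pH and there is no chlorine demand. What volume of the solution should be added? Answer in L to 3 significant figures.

(a) 34.0 ppm; (b) 7.99 L

(a) Rise: 13,000 g / 382,000 L × 1000 = 34.03 mg/L.

(b) [OCl⁻]/[HOCl] = 10^(pH − pKa) = 10^(7.4 − 7.41) = 0.9772; fraction as HOCl = 1/(1 + 0.9772) = 0.5058.
(b) Free chlorine required for 1.6 ppm HOCl: 1.6 / 0.5058 = 3.164 ppm.
(b) FC to add: 3.164 − 0.1 = 3.064 mg/L as Cl₂.
(b) Cl₂ equivalent: 3.064 mg/L × 324,000 L = 992.6 g.
(b) Product at 10.9% available Cl: 992.6 / 0.109 = 9106 g.
(b) Volume: 9106 g ÷ 1.14 g/mL = 7988 mL.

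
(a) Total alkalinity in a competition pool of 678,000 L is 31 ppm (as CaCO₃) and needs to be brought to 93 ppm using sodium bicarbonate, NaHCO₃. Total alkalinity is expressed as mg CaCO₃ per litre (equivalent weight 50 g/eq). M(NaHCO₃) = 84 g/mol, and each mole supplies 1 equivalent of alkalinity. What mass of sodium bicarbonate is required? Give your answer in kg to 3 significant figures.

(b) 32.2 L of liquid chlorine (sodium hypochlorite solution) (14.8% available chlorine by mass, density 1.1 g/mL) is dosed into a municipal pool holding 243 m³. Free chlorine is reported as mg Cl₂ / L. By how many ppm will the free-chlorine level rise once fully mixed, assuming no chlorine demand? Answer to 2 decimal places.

(a) Alkalinity to add: (93 − 31) = 62 mg/L as CaCO₃ × 678,000 L = 42,040 g as CaCO₃.
(a) Equivalents: 42,040 g ÷ 50 g/eq = 840.7 eq.
(a) NaHCO₃ supplies 1 eq per mole → 840.7 mol.
(a) Mass: 840.7 mol × 84 g/mol = 70,620 g.

(b) Volume: 243 m³ = 243,000 L.
(b) Mass of solution: 32.2 L × 1000 mL/L × 1.1 g/mL = 35,420 g.
(b) Available chlorine delivered: 35,420 g × 0.148 = 5242 g as Cl₂.
(b) Concentration rise: 5242 g / 243,000 L = 21.57 mg/L = 21.57 ppm.

(a) 70.6 kg; (b) 21.57 ppm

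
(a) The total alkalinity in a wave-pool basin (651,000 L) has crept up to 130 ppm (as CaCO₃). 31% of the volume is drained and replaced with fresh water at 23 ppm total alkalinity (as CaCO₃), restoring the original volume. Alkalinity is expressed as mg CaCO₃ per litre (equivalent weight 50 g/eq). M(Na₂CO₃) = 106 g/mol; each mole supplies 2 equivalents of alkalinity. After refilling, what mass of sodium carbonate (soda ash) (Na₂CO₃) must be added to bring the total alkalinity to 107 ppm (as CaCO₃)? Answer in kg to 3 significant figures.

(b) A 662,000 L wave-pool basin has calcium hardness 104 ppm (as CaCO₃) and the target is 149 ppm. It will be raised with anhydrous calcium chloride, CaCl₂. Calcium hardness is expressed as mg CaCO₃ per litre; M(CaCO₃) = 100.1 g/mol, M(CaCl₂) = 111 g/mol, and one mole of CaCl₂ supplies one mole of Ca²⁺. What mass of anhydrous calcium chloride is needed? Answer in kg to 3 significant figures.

(a) 7.02 kg; (b) 33.0 kg

(a) After draining 31% and refilling: 130 × 0.69 + 23 × 0.31 = 96.83 ppm.
(a) Deficit to target: 107 − 96.83 = 10.17 mg/L.
(a) As CaCO₃: 10.17 mg/L × 651,000 L = 6621 g; ÷ 50 g/eq ÷ 2 = 66.21 mol Na₂CO₃.
(a) Mass: 66.21 × 106 = 7018 g.

(b) Hardness to add: (149 − 104) = 45 mg/L as CaCO₃ × 662,000 L = 29,790 g as CaCO₃.
(b) Moles of Ca²⁺ (1 mol Ca²⁺ ≡ 1 mol CaCO₃): 29,790 / 100.1 g/mol = 297.6 mol.
(b) Mass of CaCl₂: 297.6 × 111 = 33,030 g.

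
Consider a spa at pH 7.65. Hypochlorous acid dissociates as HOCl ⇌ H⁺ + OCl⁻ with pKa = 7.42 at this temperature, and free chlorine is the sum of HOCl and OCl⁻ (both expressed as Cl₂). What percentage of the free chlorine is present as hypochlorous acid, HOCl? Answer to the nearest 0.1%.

37.1%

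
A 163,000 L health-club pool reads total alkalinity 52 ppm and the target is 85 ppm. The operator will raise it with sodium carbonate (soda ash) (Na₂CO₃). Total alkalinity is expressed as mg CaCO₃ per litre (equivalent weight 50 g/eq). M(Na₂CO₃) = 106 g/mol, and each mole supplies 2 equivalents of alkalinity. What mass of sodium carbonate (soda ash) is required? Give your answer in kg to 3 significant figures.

5.70 kg

Alkalinity to add: (85 − 52) = 33 mg/L as CaCO₃ × 163,000 L = 5379 g as CaCO₃.
Equivalents: 5379 g ÷ 50 g/eq = 107.6 eq.
Each mole of Na₂CO₃ supplies 2 eq, so 107.6 / 2 = 53.79 mol.
Mass: 53.79 mol × 106 g/mol = 5702 g.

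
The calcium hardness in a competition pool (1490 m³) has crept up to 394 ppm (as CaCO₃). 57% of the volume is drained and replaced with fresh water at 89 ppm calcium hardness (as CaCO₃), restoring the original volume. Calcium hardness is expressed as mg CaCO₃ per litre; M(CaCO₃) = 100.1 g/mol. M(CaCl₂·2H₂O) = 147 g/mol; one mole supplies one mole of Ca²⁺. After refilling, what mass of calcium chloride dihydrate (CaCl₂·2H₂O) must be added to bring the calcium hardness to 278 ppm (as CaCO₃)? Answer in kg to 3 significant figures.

Volume: 1490 m³ = 1,490,000 L.
After draining 57% and refilling: 394 × 0.43 + 89 × 0.57 = 220.15 ppm.
Deficit to target: 278 − 220.15 = 57.85 mg/L.
As CaCO₃: 57.85 mg/L × 1,490,000 L = 86,200 g; ÷ 100.1 = 861.1 mol Ca²⁺.
Mass: 861.1 × 147 = 126,600 g.

127 kg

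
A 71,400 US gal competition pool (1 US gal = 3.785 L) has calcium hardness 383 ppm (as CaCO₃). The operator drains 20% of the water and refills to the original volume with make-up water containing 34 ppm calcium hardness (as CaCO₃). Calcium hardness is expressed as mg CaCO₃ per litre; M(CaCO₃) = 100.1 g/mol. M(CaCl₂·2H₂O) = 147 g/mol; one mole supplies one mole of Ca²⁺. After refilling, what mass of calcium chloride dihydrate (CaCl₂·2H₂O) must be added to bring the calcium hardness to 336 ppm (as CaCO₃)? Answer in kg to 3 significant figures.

Volume: 71,400 US gal × 3.785 L/gal = 270,249 L.
After draining 20% and refilling: 383 × 0.80 + 34 × 0.20 = 313.2 ppm.
Deficit to target: 336 − 313.2 = 22.8 mg/L.
As CaCO₃: 22.8 mg/L × 270,249 L = 6162 g; ÷ 100.1 = 61.56 mol Ca²⁺.
Mass: 61.56 × 147 = 9049 g.

9.05 kg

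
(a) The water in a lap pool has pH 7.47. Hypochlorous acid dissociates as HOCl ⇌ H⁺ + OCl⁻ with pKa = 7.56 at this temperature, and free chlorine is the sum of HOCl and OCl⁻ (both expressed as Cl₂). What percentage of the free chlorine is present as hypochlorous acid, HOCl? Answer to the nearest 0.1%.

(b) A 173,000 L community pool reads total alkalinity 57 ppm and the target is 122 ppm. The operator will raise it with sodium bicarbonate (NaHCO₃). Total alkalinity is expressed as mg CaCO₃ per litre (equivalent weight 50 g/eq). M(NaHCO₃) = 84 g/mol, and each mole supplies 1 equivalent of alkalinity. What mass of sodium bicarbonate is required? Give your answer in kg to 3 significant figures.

(a) 55.2%; (b) 18.9 kg

(a) [OCl⁻]/[HOCl] = 10^(pH − pKa) = 10^(7.47 − 7.56) = 10^-0.09 = 0.8128.
(a) Fraction as HOCl = 1 / (1 + 0.8128) = 0.5516.

(b) Alkalinity to add: (122 − 57) = 65 mg/L as CaCO₃ × 173,000 L = 11,240 g as CaCO₃.
(b) Equivalents: 11,240 g ÷ 50 g/eq = 224.9 eq.
(b) NaHCO₃ supplies 1 eq per mole → 224.9 mol.
(b) Mass: 224.9 mol × 84 g/mol = 18,890 g.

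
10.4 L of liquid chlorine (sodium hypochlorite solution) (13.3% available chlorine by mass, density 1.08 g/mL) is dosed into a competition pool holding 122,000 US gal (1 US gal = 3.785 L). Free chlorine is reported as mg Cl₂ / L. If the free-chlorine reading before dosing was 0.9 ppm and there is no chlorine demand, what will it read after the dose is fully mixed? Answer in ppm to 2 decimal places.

4.14 ppm

Volume: 122,000 US gal × 3.785 L/gal = 461,770 L.
Mass of solution: 10.4 L × 1000 mL/L × 1.08 g/mL = 11,230 g.
Available chlorine delivered: 11,230 g × 0.133 = 1494 g as Cl₂.
Concentration rise: 1494 g / 461,770 L = 3.235 mg/L = 3.24 ppm.
Final FC: 0.9 + 3.24 = 4.14 ppm.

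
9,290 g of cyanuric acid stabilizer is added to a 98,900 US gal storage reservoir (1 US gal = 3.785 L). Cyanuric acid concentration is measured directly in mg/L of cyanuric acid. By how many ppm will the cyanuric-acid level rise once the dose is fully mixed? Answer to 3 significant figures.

Volume: 98,900 US gal × 3.785 L/gal = 374,336 L.
Rise: 9,290 g / 374,336 L × 1000 = 24.82 mg/L.

24.8 ppm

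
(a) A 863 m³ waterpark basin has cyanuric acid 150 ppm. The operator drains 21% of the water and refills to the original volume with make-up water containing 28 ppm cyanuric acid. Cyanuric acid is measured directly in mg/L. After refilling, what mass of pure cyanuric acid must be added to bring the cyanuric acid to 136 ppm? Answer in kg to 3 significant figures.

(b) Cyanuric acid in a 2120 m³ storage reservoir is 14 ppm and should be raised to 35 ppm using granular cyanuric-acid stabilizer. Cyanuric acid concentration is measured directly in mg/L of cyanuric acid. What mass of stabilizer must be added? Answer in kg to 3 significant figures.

(a) 10.0 kg; (b) 44.5 kg

(a) Volume: 863 m³ = 863,000 L.
(a) After draining 21% and refilling: 150 × 0.79 + 28 × 0.21 = 124.38 ppm.
(a) Deficit to target: 136 − 124.38 = 11.62 mg/L.
(a) Mass: 11.62 mg/L × 863,000 L = 10,030 g cyanuric acid.

(b) Volume: 2120 m³ = 2,120,000 L.
(b) CYA to add: (35 − 14) = 21 mg/L × 2,120,000 L = 44,520 g cyanuric acid.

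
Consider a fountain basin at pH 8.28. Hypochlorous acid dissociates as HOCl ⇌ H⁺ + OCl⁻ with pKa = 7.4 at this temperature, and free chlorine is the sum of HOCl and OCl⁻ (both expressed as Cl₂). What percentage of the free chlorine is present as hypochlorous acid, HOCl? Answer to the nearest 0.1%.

[OCl⁻]/[HOCl] = 10^(pH − pKa) = 10^(8.28 − 7.4) = 10^0.88 = 7.586.
Fraction as HOCl = 1 / (1 + 7.586) = 0.1165.

11.6%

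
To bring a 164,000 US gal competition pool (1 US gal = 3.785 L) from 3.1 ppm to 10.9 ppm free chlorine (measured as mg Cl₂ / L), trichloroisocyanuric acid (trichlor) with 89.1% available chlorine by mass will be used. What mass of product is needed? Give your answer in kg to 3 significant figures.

5.43 kg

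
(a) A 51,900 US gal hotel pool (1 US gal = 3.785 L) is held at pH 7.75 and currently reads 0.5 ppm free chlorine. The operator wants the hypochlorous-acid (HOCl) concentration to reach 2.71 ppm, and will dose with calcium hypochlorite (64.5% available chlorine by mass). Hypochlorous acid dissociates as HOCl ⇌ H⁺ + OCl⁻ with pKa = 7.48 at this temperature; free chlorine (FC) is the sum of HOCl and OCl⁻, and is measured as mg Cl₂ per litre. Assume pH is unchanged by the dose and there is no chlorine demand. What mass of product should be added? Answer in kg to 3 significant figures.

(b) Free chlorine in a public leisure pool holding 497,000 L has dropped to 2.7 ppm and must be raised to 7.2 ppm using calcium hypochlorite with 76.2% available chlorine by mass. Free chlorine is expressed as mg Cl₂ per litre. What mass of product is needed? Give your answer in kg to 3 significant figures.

(a) Volume: 51,900 US gal × 3.785 L/gal = 196,442 L.
(a) [OCl⁻]/[HOCl] = 10^(pH − pKa) = 10^(7.75 − 7.48) = 1.862; fraction as HOCl = 1/(1 + 1.862) = 0.3494.
(a) Free chlorine required for 2.71 ppm HOCl: 2.71 / 0.3494 = 7.756 ppm.
(a) FC to add: 7.756 − 0.5 = 7.256 mg/L as Cl₂.
(a) Cl₂ equivalent: 7.256 mg/L × 196,442 L = 1425 g.
(a) Product at 64.5% available Cl: 1425 / 0.645 = 2210 g.

(b) Chlorine deficit: 7.2 − 2.7 = 4.5 ppm = 4.5 mg/L as Cl₂.
(b) Cl₂ equivalent needed: 4.5 mg/L × 497,000 L = 2,236,000 mg = 2236 g.
(b) Product at 76.2% available chlorine: 2236 / 0.762 = 2935 g.

(a) 2.21 kg; (b) 2.94 kg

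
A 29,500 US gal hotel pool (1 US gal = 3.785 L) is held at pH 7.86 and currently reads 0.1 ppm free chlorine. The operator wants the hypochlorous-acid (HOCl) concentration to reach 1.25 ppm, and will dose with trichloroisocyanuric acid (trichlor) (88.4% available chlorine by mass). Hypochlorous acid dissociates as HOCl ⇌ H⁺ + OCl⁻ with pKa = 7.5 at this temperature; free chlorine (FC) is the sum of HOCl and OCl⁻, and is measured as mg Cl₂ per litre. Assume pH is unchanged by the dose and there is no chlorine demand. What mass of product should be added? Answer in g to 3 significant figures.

Volume: 29,500 US gal × 3.785 L/gal = 111,658 L.
[OCl⁻]/[HOCl] = 10^(pH − pKa) = 10^(7.86 − 7.5) = 2.291; fraction as HOCl = 1/(1 + 2.291) = 0.3039.
Free chlorine required for 1.25 ppm HOCl: 1.25 / 0.3039 = 4.114 ppm.
FC to add: 4.114 − 0.1 = 4.014 mg/L as Cl₂.
Cl₂ equivalent: 4.014 mg/L × 111,658 L = 448.1 g.
Product at 88.4% available Cl: 448.1 / 0.884 = 507 g.

507 g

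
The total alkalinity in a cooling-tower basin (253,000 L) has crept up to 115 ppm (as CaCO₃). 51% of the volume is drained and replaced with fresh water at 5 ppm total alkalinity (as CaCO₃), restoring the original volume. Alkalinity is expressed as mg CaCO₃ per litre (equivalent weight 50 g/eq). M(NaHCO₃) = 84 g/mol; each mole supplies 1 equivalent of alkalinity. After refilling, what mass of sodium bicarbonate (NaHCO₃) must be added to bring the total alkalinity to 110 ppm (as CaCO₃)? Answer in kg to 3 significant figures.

21.7 kg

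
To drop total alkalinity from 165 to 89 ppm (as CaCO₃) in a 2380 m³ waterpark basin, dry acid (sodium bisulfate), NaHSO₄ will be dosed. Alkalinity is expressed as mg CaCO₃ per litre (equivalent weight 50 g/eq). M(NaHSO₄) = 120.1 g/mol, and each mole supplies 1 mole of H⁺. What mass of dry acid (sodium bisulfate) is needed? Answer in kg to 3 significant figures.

Volume: 2380 m³ = 2,380,000 L.
Alkalinity to neutralize: (165 − 89) = 76 mg/L as CaCO₃ × 2,380,000 L = 180,900 g as CaCO₃.
Equivalents of H⁺ required: 180,900 ÷ 50 g/eq = 3618 eq = 3618 mol NaHSO₄.
Mass of NaHSO₄: 3618 × 120.1 = 434,500 g.

434 kg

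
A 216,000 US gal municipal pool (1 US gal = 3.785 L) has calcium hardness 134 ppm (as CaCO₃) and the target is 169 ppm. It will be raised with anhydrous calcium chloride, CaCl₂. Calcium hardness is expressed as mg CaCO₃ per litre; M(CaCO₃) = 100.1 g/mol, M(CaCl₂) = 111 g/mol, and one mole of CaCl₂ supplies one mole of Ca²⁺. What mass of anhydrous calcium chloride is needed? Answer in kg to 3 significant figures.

31.7 kg

Volume: 216,000 US gal × 3.785 L/gal = 817,560 L.
Hardness to add: (169 − 134) = 35 mg/L as CaCO₃ × 817,560 L = 28,610 g as CaCO₃.
Moles of Ca²⁺ (1 mol Ca²⁺ ≡ 1 mol CaCO₃): 28,610 / 100.1 g/mol = 285.9 mol.
Mass of CaCl₂: 285.9 × 111 = 31,730 g.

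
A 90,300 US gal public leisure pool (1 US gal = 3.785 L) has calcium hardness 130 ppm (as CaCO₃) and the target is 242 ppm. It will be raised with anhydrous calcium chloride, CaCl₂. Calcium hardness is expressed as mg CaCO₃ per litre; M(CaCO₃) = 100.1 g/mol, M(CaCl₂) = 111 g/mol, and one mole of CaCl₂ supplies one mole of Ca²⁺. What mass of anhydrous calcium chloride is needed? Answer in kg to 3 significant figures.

42.4 kg

Volume: 90,300 US gal × 3.785 L/gal = 341,786 L.
Hardness to add: (242 − 130) = 112 mg/L as CaCO₃ × 341,786 L = 38,280 g as CaCO₃.
Moles of Ca²⁺ (1 mol Ca²⁺ ≡ 1 mol CaCO₃): 38,280 / 100.1 g/mol = 382.4 mol.
Mass of CaCl₂: 382.4 × 111 = 42,450 g.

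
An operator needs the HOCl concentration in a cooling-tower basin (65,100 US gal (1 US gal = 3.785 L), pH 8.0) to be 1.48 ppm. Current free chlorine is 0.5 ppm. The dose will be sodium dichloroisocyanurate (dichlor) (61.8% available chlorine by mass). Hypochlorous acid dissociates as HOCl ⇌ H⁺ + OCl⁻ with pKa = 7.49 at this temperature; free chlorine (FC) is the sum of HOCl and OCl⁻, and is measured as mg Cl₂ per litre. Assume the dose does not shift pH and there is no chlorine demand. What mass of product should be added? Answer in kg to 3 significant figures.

Volume: 65,100 US gal × 3.785 L/gal = 246,404 L.
[OCl⁻]/[HOCl] = 10^(pH − pKa) = 10^(8.0 − 7.49) = 3.236; fraction as HOCl = 1/(1 + 3.236) = 0.2361.
Free chlorine required for 1.48 ppm HOCl: 1.48 / 0.2361 = 6.269 ppm.
FC to add: 6.269 − 0.5 = 5.769 mg/L as Cl₂.
Cl₂ equivalent: 5.769 mg/L × 246,404 L = 1422 g.
Product at 61.8% available Cl: 1422 / 0.618 = 2300 g.

2.30 kg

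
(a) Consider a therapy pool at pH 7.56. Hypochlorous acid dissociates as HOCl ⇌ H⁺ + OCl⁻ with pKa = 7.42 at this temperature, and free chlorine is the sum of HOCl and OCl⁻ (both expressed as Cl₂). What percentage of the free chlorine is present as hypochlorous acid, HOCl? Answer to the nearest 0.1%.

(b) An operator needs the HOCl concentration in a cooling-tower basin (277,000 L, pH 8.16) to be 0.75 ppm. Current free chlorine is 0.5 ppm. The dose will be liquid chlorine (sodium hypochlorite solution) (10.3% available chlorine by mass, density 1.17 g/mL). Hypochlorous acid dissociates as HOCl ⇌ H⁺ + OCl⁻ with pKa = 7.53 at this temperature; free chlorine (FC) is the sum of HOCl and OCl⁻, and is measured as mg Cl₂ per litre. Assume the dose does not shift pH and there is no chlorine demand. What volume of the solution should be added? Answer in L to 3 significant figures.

(a) [OCl⁻]/[HOCl] = 10^(pH − pKa) = 10^(7.56 − 7.42) = 10^0.14 = 1.38.
(a) Fraction as HOCl = 1 / (1 + 1.38) = 0.4201.

(b) [OCl⁻]/[HOCl] = 10^(pH − pKa) = 10^(8.16 − 7.53) = 4.266; fraction as HOCl = 1/(1 + 4.266) = 0.1899.
(b) Free chlorine required for 0.75 ppm HOCl: 0.75 / 0.1899 = 3.949 ppm.
(b) FC to add: 3.949 − 0.5 = 3.449 mg/L as Cl₂.
(b) Cl₂ equivalent: 3.449 mg/L × 277,000 L = 955.5 g.
(b) Product at 10.3% available Cl: 955.5 / 0.103 = 9276 g.
(b) Volume: 9276 g ÷ 1.17 g/mL = 7929 mL.

(a) 42.0%; (b) 7.93 L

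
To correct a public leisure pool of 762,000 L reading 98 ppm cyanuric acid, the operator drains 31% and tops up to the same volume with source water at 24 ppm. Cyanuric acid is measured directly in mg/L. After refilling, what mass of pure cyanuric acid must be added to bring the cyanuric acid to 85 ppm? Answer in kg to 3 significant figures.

7.57 kg

After draining 31% and refilling: 98 × 0.69 + 24 × 0.31 = 75.06 ppm.
Deficit to target: 85 − 75.06 = 9.94 mg/L.
Mass: 9.94 mg/L × 762,000 L = 7574 g cyanuric acid.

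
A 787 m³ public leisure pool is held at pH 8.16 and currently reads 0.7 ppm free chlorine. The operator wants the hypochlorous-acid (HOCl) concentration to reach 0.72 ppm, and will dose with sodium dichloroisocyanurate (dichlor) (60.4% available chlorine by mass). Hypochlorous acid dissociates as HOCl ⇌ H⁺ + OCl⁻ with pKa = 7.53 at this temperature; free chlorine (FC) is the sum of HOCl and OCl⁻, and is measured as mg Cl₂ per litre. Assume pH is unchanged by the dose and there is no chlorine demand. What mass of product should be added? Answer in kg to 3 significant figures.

4.03 kg

Volume: 787 m³ = 787,000 L.
[OCl⁻]/[HOCl] = 10^(pH − pKa) = 10^(8.16 − 7.53) = 4.266; fraction as HOCl = 1/(1 + 4.266) = 0.1899.
Free chlorine required for 0.72 ppm HOCl: 0.72 / 0.1899 = 3.791 ppm.
FC to add: 3.791 − 0.7 = 3.091 mg/L as Cl₂.
Cl₂ equivalent: 3.091 mg/L × 787,000 L = 2433 g.
Product at 60.4% available Cl: 2433 / 0.604 = 4028 g.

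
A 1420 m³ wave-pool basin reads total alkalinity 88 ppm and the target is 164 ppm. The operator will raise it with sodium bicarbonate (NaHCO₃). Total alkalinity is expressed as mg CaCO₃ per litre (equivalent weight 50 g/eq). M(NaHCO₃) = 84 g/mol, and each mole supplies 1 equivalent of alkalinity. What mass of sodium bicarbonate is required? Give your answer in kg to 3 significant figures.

181 kg

Volume: 1420 m³ = 1,420,000 L.
Alkalinity to add: (164 − 88) = 76 mg/L as CaCO₃ × 1,420,000 L = 107,900 g as CaCO₃.
Equivalents: 107,900 g ÷ 50 g/eq = 2158 eq.
NaHCO₃ supplies 1 eq per mole → 2158 mol.
Mass: 2158 mol × 84 g/mol = 181,300 g.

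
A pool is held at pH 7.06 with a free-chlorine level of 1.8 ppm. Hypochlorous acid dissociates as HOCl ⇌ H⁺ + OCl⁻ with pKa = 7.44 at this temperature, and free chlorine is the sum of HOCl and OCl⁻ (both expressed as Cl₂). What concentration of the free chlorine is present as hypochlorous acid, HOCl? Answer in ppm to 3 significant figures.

1.27 ppm

[OCl⁻]/[HOCl] = 10^(pH − pKa) = 10^(7.06 − 7.44) = 10^-0.38 = 0.4169.
Fraction as HOCl = 1 / (1 + 0.4169) = 0.7058.
HOCl = 0.7058 × 1.8 ppm = 1.27 ppm.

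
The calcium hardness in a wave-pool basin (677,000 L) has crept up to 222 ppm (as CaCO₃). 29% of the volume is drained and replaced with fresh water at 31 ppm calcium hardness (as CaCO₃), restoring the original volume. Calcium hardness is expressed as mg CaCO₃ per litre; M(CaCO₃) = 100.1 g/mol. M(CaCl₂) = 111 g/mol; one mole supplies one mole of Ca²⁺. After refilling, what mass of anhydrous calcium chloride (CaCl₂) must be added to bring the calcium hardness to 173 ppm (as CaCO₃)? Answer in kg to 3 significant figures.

After draining 29% and refilling: 222 × 0.71 + 31 × 0.29 = 166.61 ppm.
Deficit to target: 173 − 166.61 = 6.39 mg/L.
As CaCO₃: 6.39 mg/L × 677,000 L = 4326 g; ÷ 100.1 = 43.22 mol Ca²⁺.
Mass: 43.22 × 111 = 4797 g.

4.80 kg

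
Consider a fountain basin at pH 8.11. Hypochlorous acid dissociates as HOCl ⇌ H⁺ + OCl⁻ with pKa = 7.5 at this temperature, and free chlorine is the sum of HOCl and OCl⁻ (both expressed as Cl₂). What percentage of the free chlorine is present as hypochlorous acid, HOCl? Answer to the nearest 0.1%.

19.7%

[OCl⁻]/[HOCl] = 10^(pH − pKa) = 10^(8.11 − 7.5) = 10^0.61 = 4.074.
Fraction as HOCl = 1 / (1 + 4.074) = 0.1971.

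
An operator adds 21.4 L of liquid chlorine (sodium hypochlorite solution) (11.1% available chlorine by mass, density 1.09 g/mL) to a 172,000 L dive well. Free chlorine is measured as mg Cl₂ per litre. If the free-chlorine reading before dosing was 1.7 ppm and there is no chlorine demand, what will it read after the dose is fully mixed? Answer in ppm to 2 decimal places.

Mass of solution: 21.4 L × 1000 mL/L × 1.09 g/mL = 23,330 g.
Available chlorine delivered: 23,330 g × 0.111 = 2589 g as Cl₂.
Concentration rise: 2589 g / 172,000 L = 15.05 mg/L = 15.05 ppm.
Final FC: 1.7 + 15.05 = 16.75 ppm.

16.75 ppm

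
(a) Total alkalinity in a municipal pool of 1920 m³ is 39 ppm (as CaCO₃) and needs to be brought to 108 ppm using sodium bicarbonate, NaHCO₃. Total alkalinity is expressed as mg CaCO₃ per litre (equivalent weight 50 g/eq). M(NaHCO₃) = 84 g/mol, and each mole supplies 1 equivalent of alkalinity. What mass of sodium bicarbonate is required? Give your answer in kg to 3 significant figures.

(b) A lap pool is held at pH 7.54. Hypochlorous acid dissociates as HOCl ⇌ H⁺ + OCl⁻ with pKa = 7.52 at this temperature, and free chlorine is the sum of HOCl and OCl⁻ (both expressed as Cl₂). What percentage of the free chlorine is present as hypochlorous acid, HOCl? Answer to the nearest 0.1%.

(a) 223 kg; (b) 48.8%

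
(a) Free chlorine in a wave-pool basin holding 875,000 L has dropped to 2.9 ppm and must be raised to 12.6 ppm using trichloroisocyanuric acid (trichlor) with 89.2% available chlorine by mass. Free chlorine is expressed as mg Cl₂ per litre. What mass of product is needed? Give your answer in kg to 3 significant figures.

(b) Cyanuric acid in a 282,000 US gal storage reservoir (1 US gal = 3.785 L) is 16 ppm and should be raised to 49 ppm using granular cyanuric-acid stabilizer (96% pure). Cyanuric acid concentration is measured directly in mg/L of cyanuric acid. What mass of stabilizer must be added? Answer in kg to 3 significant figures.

(a) 9.52 kg; (b) 36.7 kg

(a) Chlorine deficit: 12.6 − 2.9 = 9.7 ppm = 9.7 mg/L as Cl₂.
(a) Cl₂ equivalent needed: 9.7 mg/L × 875,000 L = 8,488,000 mg = 8488 g.
(a) Product at 89.2% available chlorine: 8488 / 0.892 = 9515 g.

(b) Volume: 282,000 US gal × 3.785 L/gal = 1,067,370 L.
(b) CYA to add: (49 − 16) = 33 mg/L × 1,067,370 L = 35,220 g cyanuric acid.
(b) At 96% purity: 35,220 / 0.96 = 36,690 g product.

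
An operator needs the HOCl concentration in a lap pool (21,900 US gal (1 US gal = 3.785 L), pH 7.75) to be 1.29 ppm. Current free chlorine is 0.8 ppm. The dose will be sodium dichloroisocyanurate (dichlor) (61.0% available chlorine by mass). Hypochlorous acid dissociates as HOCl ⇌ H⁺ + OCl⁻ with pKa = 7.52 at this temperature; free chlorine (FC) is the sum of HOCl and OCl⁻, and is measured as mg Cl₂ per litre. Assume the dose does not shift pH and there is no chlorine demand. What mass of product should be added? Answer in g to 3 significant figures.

364 g

Volume: 21,900 US gal × 3.785 L/gal = 82,892 L.
[OCl⁻]/[HOCl] = 10^(pH − pKa) = 10^(7.75 − 7.52) = 1.698; fraction as HOCl = 1/(1 + 1.698) = 0.3706.
Free chlorine required for 1.29 ppm HOCl: 1.29 / 0.3706 = 3.481 ppm.
FC to add: 3.481 − 0.8 = 2.681 mg/L as Cl₂.
Cl₂ equivalent: 2.681 mg/L × 82,892 L = 222.2 g.
Product at 61.0% available Cl: 222.2 / 0.61 = 364.3 g.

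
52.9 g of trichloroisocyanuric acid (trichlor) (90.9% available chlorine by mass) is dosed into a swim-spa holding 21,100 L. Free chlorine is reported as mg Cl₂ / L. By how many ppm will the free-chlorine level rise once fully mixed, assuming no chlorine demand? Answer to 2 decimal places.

2.28 ppm

Available chlorine delivered: 52.9 g × 0.909 = 48.09 g as Cl₂.
Concentration rise: 48.09 g / 21,100 L = 2.279 mg/L = 2.28 ppm.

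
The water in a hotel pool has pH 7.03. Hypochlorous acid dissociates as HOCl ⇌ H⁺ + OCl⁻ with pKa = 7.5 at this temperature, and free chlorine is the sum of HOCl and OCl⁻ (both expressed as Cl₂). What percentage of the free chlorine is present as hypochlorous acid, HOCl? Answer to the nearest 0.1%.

74.7%

[OCl⁻]/[HOCl] = 10^(pH − pKa) = 10^(7.03 − 7.5) = 10^-0.47 = 0.3388.
Fraction as HOCl = 1 / (1 + 0.3388) = 0.7469.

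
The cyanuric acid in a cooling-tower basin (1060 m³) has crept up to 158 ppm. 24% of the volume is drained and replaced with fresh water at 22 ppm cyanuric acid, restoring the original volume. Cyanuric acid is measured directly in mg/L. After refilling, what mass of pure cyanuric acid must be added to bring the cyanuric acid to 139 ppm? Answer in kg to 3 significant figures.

14.5 kg

Volume: 1060 m³ = 1,060,000 L.
After draining 24% and refilling: 158 × 0.76 + 22 × 0.24 = 125.36 ppm.
Deficit to target: 139 − 125.36 = 13.64 mg/L.
Mass: 13.64 mg/L × 1,060,000 L = 14,460 g cyanuric acid.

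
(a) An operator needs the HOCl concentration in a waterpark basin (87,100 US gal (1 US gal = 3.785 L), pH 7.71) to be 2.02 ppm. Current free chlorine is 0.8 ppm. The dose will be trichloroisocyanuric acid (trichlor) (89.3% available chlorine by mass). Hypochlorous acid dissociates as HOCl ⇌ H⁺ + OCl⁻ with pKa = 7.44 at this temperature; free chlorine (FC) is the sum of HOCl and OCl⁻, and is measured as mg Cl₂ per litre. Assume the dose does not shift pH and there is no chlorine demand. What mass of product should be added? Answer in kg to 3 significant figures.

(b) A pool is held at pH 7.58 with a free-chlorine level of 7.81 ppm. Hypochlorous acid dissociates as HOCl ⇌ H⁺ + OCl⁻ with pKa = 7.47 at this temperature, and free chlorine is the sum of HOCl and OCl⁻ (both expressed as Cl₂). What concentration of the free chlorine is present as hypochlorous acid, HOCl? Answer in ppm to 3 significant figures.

(a) Volume: 87,100 US gal × 3.785 L/gal = 329,674 L.
(a) [OCl⁻]/[HOCl] = 10^(pH − pKa) = 10^(7.71 − 7.44) = 1.862; fraction as HOCl = 1/(1 + 1.862) = 0.3494.
(a) Free chlorine required for 2.02 ppm HOCl: 2.02 / 0.3494 = 5.781 ppm.
(a) FC to add: 5.781 − 0.8 = 4.981 mg/L as Cl₂.
(a) Cl₂ equivalent: 4.981 mg/L × 329,674 L = 1642 g.
(a) Product at 89.3% available Cl: 1642 / 0.893 = 1839 g.

(b) [OCl⁻]/[HOCl] = 10^(pH − pKa) = 10^(7.58 − 7.47) = 10^0.11 = 1.288.
(b) Fraction as HOCl = 1 / (1 + 1.288) = 0.437.
(b) HOCl = 0.437 × 7.81 ppm = 3.413 ppm.

(a) 1.84 kg; (b) 3.41 ppm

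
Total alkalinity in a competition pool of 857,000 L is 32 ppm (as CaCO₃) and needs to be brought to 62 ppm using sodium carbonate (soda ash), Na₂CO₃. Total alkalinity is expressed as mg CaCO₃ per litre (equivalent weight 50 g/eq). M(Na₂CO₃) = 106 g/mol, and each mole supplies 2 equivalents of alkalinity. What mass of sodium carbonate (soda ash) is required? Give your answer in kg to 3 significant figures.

Alkalinity to add: (62 − 32) = 30 mg/L as CaCO₃ × 857,000 L = 25,710 g as CaCO₃.
Equivalents: 25,710 g ÷ 50 g/eq = 514.2 eq.
Each mole of Na₂CO₃ supplies 2 eq, so 514.2 / 2 = 257.1 mol.
Mass: 257.1 mol × 106 g/mol = 27,250 g.

27.3 kg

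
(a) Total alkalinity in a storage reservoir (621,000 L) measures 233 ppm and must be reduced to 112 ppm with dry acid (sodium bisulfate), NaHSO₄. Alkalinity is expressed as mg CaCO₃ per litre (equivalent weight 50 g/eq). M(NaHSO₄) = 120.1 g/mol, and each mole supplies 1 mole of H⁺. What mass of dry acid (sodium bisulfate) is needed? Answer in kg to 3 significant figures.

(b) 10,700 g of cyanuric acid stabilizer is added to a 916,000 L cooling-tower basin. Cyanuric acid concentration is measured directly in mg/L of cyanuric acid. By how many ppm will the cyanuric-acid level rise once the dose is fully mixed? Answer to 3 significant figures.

(a) 180 kg; (b) 11.7 ppm

(a) Alkalinity to neutralize: (233 − 112) = 121 mg/L as CaCO₃ × 621,000 L = 75,140 g as CaCO₃.
(a) Equivalents of H⁺ required: 75,140 ÷ 50 g/eq = 1503 eq = 1503 mol NaHSO₄.
(a) Mass of NaHSO₄: 1503 × 120.1 = 180,500 g.

(b) Rise: 10,700 g / 916,000 L × 1000 = 11.68 mg/L.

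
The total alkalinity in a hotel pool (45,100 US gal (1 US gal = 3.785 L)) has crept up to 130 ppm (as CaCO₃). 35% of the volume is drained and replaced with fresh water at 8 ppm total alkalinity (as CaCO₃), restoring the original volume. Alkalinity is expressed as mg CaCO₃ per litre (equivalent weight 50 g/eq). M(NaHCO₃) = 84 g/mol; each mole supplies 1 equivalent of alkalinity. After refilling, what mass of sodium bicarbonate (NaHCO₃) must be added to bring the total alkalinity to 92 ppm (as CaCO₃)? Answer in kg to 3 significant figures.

Volume: 45,100 US gal × 3.785 L/gal = 170,704 L.
After draining 35% and refilling: 130 × 0.65 + 8 × 0.35 = 87.3 ppm.
Deficit to target: 92 − 87.3 = 4.7 mg/L.
As CaCO₃: 4.7 mg/L × 170,704 L = 802.3 g; ÷ 50 g/eq ÷ 1 = 16.05 mol NaHCO₃.
Mass: 16.05 × 84 = 1348 g.

1.35 kg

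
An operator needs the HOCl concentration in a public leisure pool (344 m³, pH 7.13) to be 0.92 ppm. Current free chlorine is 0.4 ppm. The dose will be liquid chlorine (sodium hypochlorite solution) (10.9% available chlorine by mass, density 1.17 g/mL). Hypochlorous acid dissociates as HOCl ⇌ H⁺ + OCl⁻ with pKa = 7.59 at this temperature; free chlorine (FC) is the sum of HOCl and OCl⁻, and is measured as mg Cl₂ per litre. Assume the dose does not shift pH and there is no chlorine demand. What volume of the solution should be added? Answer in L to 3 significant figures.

Volume: 344 m³ = 344,000 L.
[OCl⁻]/[HOCl] = 10^(pH − pKa) = 10^(7.13 − 7.59) = 0.3467; fraction as HOCl = 1/(1 + 0.3467) = 0.7425.
Free chlorine required for 0.92 ppm HOCl: 0.92 / 0.7425 = 1.239 ppm.
FC to add: 1.239 − 0.4 = 0.839 mg/L as Cl₂.
Cl₂ equivalent: 0.839 mg/L × 344,000 L = 288.6 g.
Product at 10.9% available Cl: 288.6 / 0.109 = 2648 g.
Volume: 2648 g ÷ 1.17 g/mL = 2263 mL.

2.26 L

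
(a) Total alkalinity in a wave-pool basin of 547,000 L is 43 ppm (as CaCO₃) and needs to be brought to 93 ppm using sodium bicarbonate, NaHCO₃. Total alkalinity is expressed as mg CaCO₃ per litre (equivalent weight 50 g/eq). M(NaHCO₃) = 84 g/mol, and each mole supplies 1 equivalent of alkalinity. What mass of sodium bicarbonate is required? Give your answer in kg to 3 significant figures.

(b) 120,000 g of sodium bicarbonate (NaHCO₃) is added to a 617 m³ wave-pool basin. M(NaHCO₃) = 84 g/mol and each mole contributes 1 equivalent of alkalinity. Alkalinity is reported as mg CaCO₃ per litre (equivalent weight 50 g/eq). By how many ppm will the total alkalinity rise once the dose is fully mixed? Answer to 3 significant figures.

(a) Alkalinity to add: (93 − 43) = 50 mg/L as CaCO₃ × 547,000 L = 27,350 g as CaCO₃.
(a) Equivalents: 27,350 g ÷ 50 g/eq = 547 eq.
(a) NaHCO₃ supplies 1 eq per mole → 547 mol.
(a) Mass: 547 mol × 84 g/mol = 45,950 g.

(b) Volume: 617 m³ = 617,000 L.
(b) Moles of NaHCO₃: 120,000 g ÷ 84 g/mol = 1429 mol → 1429 eq of alkalinity.
(b) As CaCO₃: 1429 eq × 50 g/eq = 71,430 g.
(b) Rise: 71,430 g / 617,000 L × 1000 = 115.8 mg/L.

(a) 45.9 kg; (b) 116 ppm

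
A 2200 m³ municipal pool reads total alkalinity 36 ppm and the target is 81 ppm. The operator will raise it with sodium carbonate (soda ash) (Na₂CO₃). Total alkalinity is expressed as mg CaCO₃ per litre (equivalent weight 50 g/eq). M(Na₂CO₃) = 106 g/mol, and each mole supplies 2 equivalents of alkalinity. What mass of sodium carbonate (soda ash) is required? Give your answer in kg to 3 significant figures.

105 kg

Volume: 2200 m³ = 2,200,000 L.
Alkalinity to add: (81 − 36) = 45 mg/L as CaCO₃ × 2,200,000 L = 99,000 g as CaCO₃.
Equivalents: 99,000 g ÷ 50 g/eq = 1980 eq.
Each mole of Na₂CO₃ supplies 2 eq, so 1980 / 2 = 990 mol.
Mass: 990 mol × 106 g/mol = 104,900 g.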